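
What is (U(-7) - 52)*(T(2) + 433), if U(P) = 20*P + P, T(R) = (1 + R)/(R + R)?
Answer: -345265/4 ≈ -86316.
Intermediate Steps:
T(R) = (1 + R)/(2*R) (T(R) = (1 + R)/((2*R)) = (1 + R)*(1/(2*R)) = (1 + R)/(2*R))
U(P) = 21*P
(U(-7) - 52)*(T(2) + 433) = (21*(-7) - 52)*((½)*(1 + 2)/2 + 433) = (-147 - 52)*((½)*(½)*3 + 433) = -199*(¾ + 433) = -199*1735/4 = -345265/4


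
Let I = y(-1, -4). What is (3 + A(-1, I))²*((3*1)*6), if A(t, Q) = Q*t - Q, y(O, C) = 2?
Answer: 18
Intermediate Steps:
I = 2
A(t, Q) = -Q + Q*t
(3 + A(-1, I))²*((3*1)*6) = (3 + 2*(-1 - 1))²*((3*1)*6) = (3 + 2*(-2))²*(3*6) = (3 - 4)²*18 = (-1)²*18 = 1*18 = 18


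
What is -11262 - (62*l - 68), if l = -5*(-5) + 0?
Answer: -12744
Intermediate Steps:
l = 25 (l = 25 + 0 = 25)
-11262 - (62*l - 68) = -11262 - (62*25 - 68) = -11262 - (1550 - 68) = -11262 - 1*1482 = -11262 - 1482 = -12744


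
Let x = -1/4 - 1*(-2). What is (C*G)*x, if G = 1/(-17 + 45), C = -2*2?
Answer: -1/4 ≈ -0.25000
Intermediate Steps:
x = 7/4 (x = -1*1/4 + 2 = -1/4 + 2 = 7/4 ≈ 1.7500)
C = -4
G = 1/28 ≈ 0.035714
(C*G)*x = -4*1/28*(7/4) = -1/7*7/4 = -1/4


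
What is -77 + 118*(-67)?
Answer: -7983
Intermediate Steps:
-77 + 118*(-67) = -77 - 7906 = -7983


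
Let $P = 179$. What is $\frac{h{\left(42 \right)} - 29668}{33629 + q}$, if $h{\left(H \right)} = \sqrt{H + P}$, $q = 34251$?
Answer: $- \frac{7417}{16970} + \frac{\sqrt{221}}{67880} \approx -0.43685$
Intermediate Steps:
$h{\left(H \right)} = \sqrt{179 + H}$ ($h{\left(H \right)} = \sqrt{H + 179} = \sqrt{179 + H}$)
$\frac{h{\left(42 \right)} - 29668}{33629 + q} = \frac{\sqrt{179 + 42} - 29668}{33629 + 34251} = \frac{\sqrt{221} - 29668}{67880} = \left(-29668 + \sqrt{221}\right) \frac{1}{67880} = - \frac{7417}{16970} + \frac{\sqrt{221}}{67880}$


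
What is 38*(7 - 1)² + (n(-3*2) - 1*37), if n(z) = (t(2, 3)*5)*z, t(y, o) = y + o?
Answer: 1181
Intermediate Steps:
t(y, o) = o + y
n(z) = 25*z (n(z) = ((3 + 2)*5)*z = (5*5)*z = 25*z)
38*(7 - 1)² + (n(-3*2) - 1*37) = 38*(7 - 1)² + (25*(-3*2) - 1*37) = 38*6² + (25*(-6) - 37) = 38*36 + (-150 - 37) = 1368 - 187 = 1181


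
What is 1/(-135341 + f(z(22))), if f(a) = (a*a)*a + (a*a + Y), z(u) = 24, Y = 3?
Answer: -1/120938 ≈ -8.2687e-6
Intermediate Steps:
f(a) = 3 + a² + a³ (f(a) = (a*a)*a + (a*a + 3) = a²*a + (a² + 3) = a³ + (3 + a²) = 3 + a² + a³)
1/(-135341 + f(z(22))) = 1/(-135341 + (3 + 24² + 24³)) = 1/(-135341 + (3 + 576 + 13824)) = 1/(-135341 + 14403) = 1/(-120938) = -1/120938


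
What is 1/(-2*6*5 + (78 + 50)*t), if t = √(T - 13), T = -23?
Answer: -5/49452 - 16*I/12363 ≈ -0.00010111 - 0.0012942*I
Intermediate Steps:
t = 6*I (t = √(-23 - 13) = √(-36) = 6*I ≈ 6.0*I)
1/(-2*6*5 + (78 + 50)*t) = 1/(-2*6*5 + (78 + 50)*(6*I)) = 1/(-12*5 + 128*(6*I)) = 1/(-60 + 768*I) = (-60 - 768*I)/593424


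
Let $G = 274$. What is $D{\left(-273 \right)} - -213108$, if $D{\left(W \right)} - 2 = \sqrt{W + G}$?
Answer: $213111$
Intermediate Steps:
$D{\left(W \right)} = 2 + \sqrt{274 + W}$ ($D{\left(W \right)} = 2 + \sqrt{W + 274} = 2 + \sqrt{274 + W}$)
$D{\left(-273 \right)} - -213108 = \left(2 + \sqrt{274 - 273}\right) - -213108 = \left(2 + \sqrt{1}\right) + 213108 = \left(2 + 1\right) + 213108 = 3 + 213108 = 213111$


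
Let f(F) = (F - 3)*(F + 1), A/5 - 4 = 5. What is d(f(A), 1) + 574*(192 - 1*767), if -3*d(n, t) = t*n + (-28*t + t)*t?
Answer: -330685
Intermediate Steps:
A = 45 (A = 20 + 5*5 = 20 + 25 = 45)
f(F) = (1 + F)*(-3 + F) (f(F) = (-3 + F)*(1 + F) = (1 + F)*(-3 + F))
d(n, t) = 9*t**2 - n*t/3 (d(n, t) = -(t*n + (-28*t + t)*t)/3 = -(n*t + (-27*t)*t)/3 = -(n*t - 27*t**2)/3 = -(-27*t**2 + n*t)/3 = 9*t**2 - n*t/3)
d(f(A), 1) + 574*(192 - 1*767) = (1/3)*1*(-(-3 + 45**2 - 2*45) + 27*1) + 574*(192 - 1*767) = (1/3)*1*(-(-3 + 2025 - 90) + 27) + 574*(192 - 767) = (1/3)*1*(-1*1932 + 27) + 574*(-575) = (1/3)*1*(-1932 + 27) - 330050 = (1/3)*1*(-1905) - 330050 = -635 - 330050 = -330685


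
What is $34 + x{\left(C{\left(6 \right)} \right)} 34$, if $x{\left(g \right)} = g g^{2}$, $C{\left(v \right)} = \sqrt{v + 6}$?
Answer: $34 + 816 \sqrt{3} \approx 1447.4$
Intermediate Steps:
$C{\left(v \right)} = \sqrt{6 + v}$
$x{\left(g \right)} = g^{3}$
$34 + x{\left(C{\left(6 \right)} \right)} 34 = 34 + \left(\sqrt{6 + 6}\right)^{3} \cdot 34 = 34 + \left(\sqrt{12}\right)^{3} \cdot 34 = 34 + \left(2 \sqrt{3}\right)^{3} \cdot 34 = 34 + 24 \sqrt{3} \cdot 34 = 34 + 816 \sqrt{3}$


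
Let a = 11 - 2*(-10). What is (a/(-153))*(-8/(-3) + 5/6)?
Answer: -217/306 ≈ -0.70915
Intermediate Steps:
a = 31 (a = 11 + 20 = 31)
(a/(-153))*(-8/(-3) + 5/6) = (31/(-153))*(-8/(-3) + 5/6) = (31*(-1/153))*(-8*(-⅓) + 5*(⅙)) = -31*(8/3 + ⅚)/153 = -31/153*7/2 = -217/306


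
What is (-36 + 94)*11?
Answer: 638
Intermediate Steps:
(-36 + 94)*11 = 58*11 = 638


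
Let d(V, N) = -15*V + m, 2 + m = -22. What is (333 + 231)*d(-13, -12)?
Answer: 96444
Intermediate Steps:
m = -24 (m = -2 - 22 = -24)
d(V, N) = -24 - 15*V (d(V, N) = -15*V - 24 = -24 - 15*V)
(333 + 231)*d(-13, -12) = (333 + 231)*(-24 - 15*(-13)) = 564*(-24 + 195) = 564*171 = 96444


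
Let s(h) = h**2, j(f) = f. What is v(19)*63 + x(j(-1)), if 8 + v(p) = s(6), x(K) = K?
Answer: 1763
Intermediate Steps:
v(p) = 28 (v(p) = -8 + 6**2 = -8 + 36 = 28)
v(19)*63 + x(j(-1)) = 28*63 - 1 = 1764 - 1 = 1763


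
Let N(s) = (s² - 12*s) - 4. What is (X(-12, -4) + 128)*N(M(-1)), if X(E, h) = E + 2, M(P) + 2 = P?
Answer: 4838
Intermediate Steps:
M(P) = -2 + P
X(E, h) = 2 + E
N(s) = -4 + s² - 12*s
(X(-12, -4) + 128)*N(M(-1)) = ((2 - 12) + 128)*(-4 + (-2 - 1)² - 12*(-2 - 1)) = (-10 + 128)*(-4 + (-3)² - 12*(-3)) = 118*(-4 + 9 + 36) = 118*41 = 4838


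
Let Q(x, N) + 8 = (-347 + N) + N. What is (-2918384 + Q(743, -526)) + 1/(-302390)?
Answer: -882915600491/302390 ≈ -2.9198e+6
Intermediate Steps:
Q(x, N) = -355 + 2*N (Q(x, N) = -8 + ((-347 + N) + N) = -8 + (-347 + 2*N) = -355 + 2*N)
(-2918384 + Q(743, -526)) + 1/(-302390) = (-2918384 + (-355 + 2*(-526))) + 1/(-302390) = (-2918384 + (-355 - 1052)) - 1/302390 = (-2918384 - 1407) - 1/302390 = -2919791 - 1/302390 = -882915600491/302390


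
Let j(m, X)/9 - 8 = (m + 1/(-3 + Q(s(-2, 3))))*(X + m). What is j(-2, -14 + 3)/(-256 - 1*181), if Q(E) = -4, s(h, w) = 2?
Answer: -2259/3059 ≈ -0.73848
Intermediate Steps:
j(m, X) = 72 + 9*(-1/7 + m)*(X + m) (j(m, X) = 72 + 9*((m + 1/(-3 - 4))*(X + m)) = 72 + 9*((m + 1/(-7))*(X + m)) = 72 + 9*((m - 1/7)*(X + m)) = 72 + 9*((-1/7 + m)*(X + m)) = 72 + 9*(-1/7 + m)*(X + m))
j(-2, -14 + 3)/(-256 - 1*181) = (72 + 9*(-2)**2 - 9*(-14 + 3)/7 - 9/7*(-2) + 9*(-14 + 3)*(-2))/(-256 - 1*181) = (72 + 9*4 - 9/7*(-11) + 18/7 + 9*(-11)*(-2))/(-256 - 181) = (72 + 36 + 99/7 + 18/7 + 198)/(-437) = -1/437*2259/7 = -2259/3059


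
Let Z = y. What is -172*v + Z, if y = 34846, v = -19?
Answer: 38114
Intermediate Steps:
Z = 34846
-172*v + Z = -172*(-19) + 34846 = 3268 + 34846 = 38114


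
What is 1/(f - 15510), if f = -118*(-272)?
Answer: 1/16586 ≈ 6.0292e-5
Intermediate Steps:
f = 32096
1/(f - 15510) = 1/(32096 - 15510) = 1/16586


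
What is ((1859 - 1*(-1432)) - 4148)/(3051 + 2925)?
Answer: -857/5976 ≈ -0.14341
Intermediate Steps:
((1859 - 1*(-1432)) - 4148)/(3051 + 2925) = ((1859 + 1432) - 4148)/5976 = (3291 - 4148)*(1/5976) = -857*1/5976 = -857/5976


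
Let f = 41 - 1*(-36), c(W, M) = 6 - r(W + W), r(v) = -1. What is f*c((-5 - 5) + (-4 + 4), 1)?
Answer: 539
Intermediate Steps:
c(W, M) = 7 (c(W, M) = 6 - 1*(-1) = 6 + 1 = 7)
f = 77 (f = 41 + 36 = 77)
f*c((-5 - 5) + (-4 + 4), 1) = 77*7 = 539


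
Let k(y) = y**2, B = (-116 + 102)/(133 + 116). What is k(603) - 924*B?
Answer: 30183859/83 ≈ 3.6366e+5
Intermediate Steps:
B = -14/249 ≈ -0.056225
k(603) - 924*B = 603**2 - 924*(-14/249) = 363609 + 4312/83 = 30183859/83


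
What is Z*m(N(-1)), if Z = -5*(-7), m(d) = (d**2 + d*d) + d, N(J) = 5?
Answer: 1925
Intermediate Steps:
m(d) = d + 2*d**2 (m(d) = (d**2 + d**2) + d = 2*d**2 + d = d + 2*d**2)
Z = 35
Z*m(N(-1)) = 35*(5*(1 + 2*5)) = 35*(5*(1 + 10)) = 35*(5*11) = 35*55 = 1925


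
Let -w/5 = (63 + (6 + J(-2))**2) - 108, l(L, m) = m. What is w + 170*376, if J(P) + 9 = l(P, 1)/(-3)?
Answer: 576805/9 ≈ 64089.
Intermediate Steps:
J(P) = -28/3 (J(P) = -9 + 1/(-3) = -9 + 1*(-1/3) = -9 - 1/3 = -28/3)
w = 1525/9 (w = -5*((63 + (6 - 28/3)**2) - 108) = -5*((63 + (-10/3)**2) - 108) = -5*((63 + 100/9) - 108) = -5*(667/9 - 108) = -5*(-305/9) = 1525/9 ≈ 169.44)
w + 170*376 = 1525/9 + 170*376 = 1525/9 + 63920 = 576805/9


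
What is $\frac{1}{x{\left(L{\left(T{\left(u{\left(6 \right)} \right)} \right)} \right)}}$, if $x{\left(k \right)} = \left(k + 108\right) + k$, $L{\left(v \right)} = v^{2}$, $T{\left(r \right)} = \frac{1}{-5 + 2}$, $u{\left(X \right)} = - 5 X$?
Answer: $\frac{9}{974} \approx 0.0092402$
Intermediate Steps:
$T{\left(r \right)} = - \frac{1}{3}$ ($T{\left(r \right)} = \frac{1}{-3} = - \frac{1}{3}$)
$x{\left(k \right)} = 108 + 2 k$ ($x{\left(k \right)} = \left(108 + k\right) + k = 108 + 2 k$)
$\frac{1}{x{\left(L{\left(T{\left(u{\left(6 \right)} \right)} \right)} \right)}} = \frac{1}{108 + 2 \left(- \frac{1}{3}\right)^{2}} = \frac{1}{108 + 2 \cdot \frac{1}{9}} = \frac{1}{108 + \frac{2}{9}} = \frac{1}{\frac{974}{9}} = \frac{9}{974}$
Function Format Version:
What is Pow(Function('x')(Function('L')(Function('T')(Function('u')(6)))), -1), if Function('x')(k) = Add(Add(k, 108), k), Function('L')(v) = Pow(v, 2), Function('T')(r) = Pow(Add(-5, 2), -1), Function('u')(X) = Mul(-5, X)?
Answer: Rational(9, 974) ≈ 0.0092402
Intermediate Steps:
Function('T')(r) = Rational(-1, 3) (Function('T')(r) = Pow(-3, -1) = Rational(-1, 3))
Function('x')(k) = Add(108, Mul(2, k)) (Function('x')(k) = Add(Add(108, k), k) = Add(108, Mul(2, k)))
Pow(Function('x')(Function('L')(Function('T')(Function('u')(6)))), -1) = Pow(Add(108, Mul(2, Pow(Rational(-1, 3), 2))), -1) = Pow(Add(108, Mul(2, Rational(1, 9))), -1) = Pow(Add(108, Rational(2, 9)), -1) = Pow(Rational(974, 9), -1) = Rational(9, 974)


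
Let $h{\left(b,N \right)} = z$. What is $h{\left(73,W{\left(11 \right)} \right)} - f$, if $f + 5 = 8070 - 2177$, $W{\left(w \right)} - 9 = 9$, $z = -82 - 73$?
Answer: $-6043$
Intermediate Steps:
$z = -155$
$W{\left(w \right)} = 18$ ($W{\left(w \right)} = 9 + 9 = 18$)
$h{\left(b,N \right)} = -155$
$f = 5888$ ($f = -5 + \left(8070 - 2177\right) = -5 + 5893 = 5888$)
$h{\left(73,W{\left(11 \right)} \right)} - f = -155 - 5888 = -6043$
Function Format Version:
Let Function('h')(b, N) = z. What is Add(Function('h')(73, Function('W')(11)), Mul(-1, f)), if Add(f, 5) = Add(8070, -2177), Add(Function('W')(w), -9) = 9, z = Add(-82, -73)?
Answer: -6043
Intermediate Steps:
z = -155
Function('W')(w) = 18 (Function('W')(w) = Add(9, 9) = 18)
Function('h')(b, N) = -155
f = 5888 (f = Add(-5, Add(8070, -2177)) = Add(-5, 5893) = 5888)
Add(Function('h')(73, Function('W')(11)), Mul(-1, f)) = Add(-155, Mul(-1, 5888)) = Add(-155, -5888) = -6043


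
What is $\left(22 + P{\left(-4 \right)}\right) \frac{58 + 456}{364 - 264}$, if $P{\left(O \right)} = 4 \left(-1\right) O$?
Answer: $\frac{4883}{25} \approx 195.32$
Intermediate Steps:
$P{\left(O \right)} = - 4 O$
$\left(22 + P{\left(-4 \right)}\right) \frac{58 + 456}{364 - 264} = \left(22 - -16\right) \frac{58 + 456}{364 - 264} = \left(22 + 16\right) \frac{514}{100} = 38 \cdot 514 \cdot \frac{1}{100} = 38 \cdot \frac{257}{50} = \frac{4883}{25}$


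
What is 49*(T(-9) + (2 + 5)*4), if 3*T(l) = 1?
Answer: 4165/3 ≈ 1388.3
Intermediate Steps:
T(l) = 1/3 (T(l) = (1/3)*1 = 1/3)
49*(T(-9) + (2 + 5)*4) = 49*(1/3 + (2 + 5)*4) = 49*(1/3 + 7*4) = 49*(1/3 + 28) = 49*(85/3) = 4165/3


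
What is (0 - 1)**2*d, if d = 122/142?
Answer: 61/71 ≈ 0.85915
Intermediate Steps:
d = 61/71 (d = 122*(1/142) = 61/71 ≈ 0.85915)
(0 - 1)**2*d = (0 - 1)**2*(61/71) = (-1)**2*(61/71) = 1*(61/71) = 61/71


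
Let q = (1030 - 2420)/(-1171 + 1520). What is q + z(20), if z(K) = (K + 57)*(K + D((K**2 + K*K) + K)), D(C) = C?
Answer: 22571930/349 ≈ 64676.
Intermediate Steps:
z(K) = (57 + K)*(2*K + 2*K**2) (z(K) = (K + 57)*(K + ((K**2 + K*K) + K)) = (57 + K)*(K + ((K**2 + K**2) + K)) = (57 + K)*(K + (2*K**2 + K)) = (57 + K)*(K + (K + 2*K**2)) = (57 + K)*(2*K + 2*K**2))
q = -1390/349 ≈ -3.9828
q + z(20) = -1390/349 + 2*20*(57 + 20**2 + 58*20) = -1390/349 + 2*20*(57 + 400 + 1160) = -1390/349 + 2*20*1617 = -1390/349 + 64680 = 22571930/349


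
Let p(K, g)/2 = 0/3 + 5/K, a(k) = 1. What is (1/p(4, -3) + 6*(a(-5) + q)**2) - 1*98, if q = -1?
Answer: -488/5 ≈ -97.600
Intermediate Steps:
p(K, g) = 10/K (p(K, g) = 2*(0/3 + 5/K) = 2*(0*(1/3) + 5/K) = 2*(0 + 5/K) = 2*(5/K) = 10/K)
(1/p(4, -3) + 6*(a(-5) + q)**2) - 1*98 = (1/(10/4) + 6*(1 - 1)**2) - 1*98 = (1/(10*(1/4)) + 6*0**2) - 98 = (1/(5/2) + 6*0) - 98 = (2/5 + 0) - 98 = 2/5 - 98 = -488/5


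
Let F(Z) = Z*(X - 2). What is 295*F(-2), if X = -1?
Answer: 1770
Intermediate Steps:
F(Z) = -3*Z (F(Z) = Z*(-1 - 2) = Z*(-3) = -3*Z)
295*F(-2) = 295*(-3*(-2)) = 295*6 = 1770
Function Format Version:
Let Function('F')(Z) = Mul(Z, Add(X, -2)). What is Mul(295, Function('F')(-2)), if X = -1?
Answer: 1770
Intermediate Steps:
Function('F')(Z) = Mul(-3, Z) (Function('F')(Z) = Mul(Z, Add(-1, -2)) = Mul(Z, -3) = Mul(-3, Z))
Mul(295, Function('F')(-2)) = Mul(295, Mul(-3, -2)) = Mul(295, 6) = 1770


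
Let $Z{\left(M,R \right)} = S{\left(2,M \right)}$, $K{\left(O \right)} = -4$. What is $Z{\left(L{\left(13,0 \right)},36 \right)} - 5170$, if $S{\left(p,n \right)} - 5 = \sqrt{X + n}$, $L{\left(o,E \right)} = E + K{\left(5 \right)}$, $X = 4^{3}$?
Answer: $-5165 + 2 \sqrt{15} \approx -5157.3$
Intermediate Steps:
$X = 64$
$L{\left(o,E \right)} = -4 + E$ ($L{\left(o,E \right)} = E - 4 = -4 + E$)
$S{\left(p,n \right)} = 5 + \sqrt{64 + n}$
$Z{\left(M,R \right)} = 5 + \sqrt{64 + M}$
$Z{\left(L{\left(13,0 \right)},36 \right)} - 5170 = \left(5 + \sqrt{64 + \left(-4 + 0\right)}\right) - 5170 = \left(5 + \sqrt{64 - 4}\right) - 5170 = \left(5 + \sqrt{60}\right) - 5170 = \left(5 + 2 \sqrt{15}\right) - 5170 = -5165 + 2 \sqrt{15}$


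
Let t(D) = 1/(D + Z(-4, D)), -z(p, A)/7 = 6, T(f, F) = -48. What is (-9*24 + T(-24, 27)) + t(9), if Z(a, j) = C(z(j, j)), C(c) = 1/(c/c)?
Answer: -2639/10 ≈ -263.90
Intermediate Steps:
z(p, A) = -42 (z(p, A) = -7*6 = -42)
C(c) = 1 (C(c) = 1/1 = 1)
Z(a, j) = 1
t(D) = 1/(1 + D) (t(D) = 1/(D + 1) = 1/(1 + D))
(-9*24 + T(-24, 27)) + t(9) = (-9*24 - 48) + 1/(1 + 9) = (-216 - 48) + 1/10 = -264 + 1/10 = -2639/10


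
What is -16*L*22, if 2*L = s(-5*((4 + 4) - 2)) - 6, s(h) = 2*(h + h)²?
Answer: -1266144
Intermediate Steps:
s(h) = 8*h² (s(h) = 2*(2*h)² = 2*(4*h²) = 8*h²)
L = 3597 (L = (8*(-5*((4 + 4) - 2))² - 6)/2 = (8*(-5*(8 - 2))² - 6)/2 = (8*(-5*6)² - 6)/2 = (8*(-30)² - 6)/2 = (8*900 - 6)/2 = (7200 - 6)/2 = (½)*7194 = 3597)
-16*L*22 = -16*3597*22 = -57552*22 = -1266144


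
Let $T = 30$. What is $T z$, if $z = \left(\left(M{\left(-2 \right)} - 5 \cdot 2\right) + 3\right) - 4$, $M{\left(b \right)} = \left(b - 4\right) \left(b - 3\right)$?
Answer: $570$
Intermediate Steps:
$M{\left(b \right)} = \left(-4 + b\right) \left(-3 + b\right)$
$z = 19$ ($z = \left(\left(\left(12 + \left(-2\right)^{2} - -14\right) - 5 \cdot 2\right) + 3\right) - 4 = \left(\left(\left(12 + 4 + 14\right) - 10\right) + 3\right) - 4 = \left(\left(30 - 10\right) + 3\right) - 4 = \left(20 + 3\right) - 4 = 23 - 4 = 19$)
$T z = 30 \cdot 19 = 570$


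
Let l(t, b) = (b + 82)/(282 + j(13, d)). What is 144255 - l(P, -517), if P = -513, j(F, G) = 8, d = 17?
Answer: 288513/2 ≈ 1.4426e+5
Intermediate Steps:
l(t, b) = 41/145 + b/290 (l(t, b) = (b + 82)/(282 + 8) = (82 + b)/290 = (82 + b)*(1/290) = 41/145 + b/290)
144255 - l(P, -517) = 144255 - (41/145 + (1/290)*(-517)) = 144255 - (41/145 - 517/290) = 144255 - 1*(-3/2) = 144255 + 3/2 = 288513/2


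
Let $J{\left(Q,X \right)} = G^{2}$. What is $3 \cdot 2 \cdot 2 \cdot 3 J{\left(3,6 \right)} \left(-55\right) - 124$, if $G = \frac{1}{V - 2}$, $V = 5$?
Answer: $-344$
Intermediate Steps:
$G = \frac{1}{3}$ ($G = \frac{1}{5 - 2} = \frac{1}{3} \approx 0.33333$)
$J{\left(Q,X \right)} = \frac{1}{9}$ ($J{\left(Q,X \right)} = \left(\frac{1}{3}\right)^{2} = \frac{1}{9}$)
$3 \cdot 2 \cdot 2 \cdot 3 J{\left(3,6 \right)} \left(-55\right) - 124 = 3 \cdot 2 \cdot 2 \cdot 3 \cdot \frac{1}{9} \left(-55\right) - 124 = 6 \cdot 2 \cdot 3 \cdot \frac{1}{9} \left(-55\right) - 124 = 12 \cdot 3 \cdot \frac{1}{9} \left(-55\right) - 124 = 36 \cdot \frac{1}{9} \left(-55\right) - 124 = 4 \left(-55\right) - 124 = -220 - 124 = -344$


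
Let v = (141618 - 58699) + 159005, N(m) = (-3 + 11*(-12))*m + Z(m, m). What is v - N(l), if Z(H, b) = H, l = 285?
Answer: 280114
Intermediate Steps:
N(m) = -134*m (N(m) = (-3 + 11*(-12))*m + m = (-3 - 132)*m + m = -135*m + m = -134*m)
v = 241924 (v = 82919 + 159005 = 241924)
v - N(l) = 241924 - (-134)*285 = 241924 - 1*(-38190) = 241924 + 38190 = 280114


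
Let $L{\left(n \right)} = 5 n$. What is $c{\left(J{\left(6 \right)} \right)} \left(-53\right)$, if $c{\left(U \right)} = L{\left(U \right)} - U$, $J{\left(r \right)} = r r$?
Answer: $-7632$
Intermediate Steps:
$J{\left(r \right)} = r^{2}$
$c{\left(U \right)} = 4 U$ ($c{\left(U \right)} = 5 U - U = 4 U$)
$c{\left(J{\left(6 \right)} \right)} \left(-53\right) = 4 \cdot 6^{2} \left(-53\right) = 4 \cdot 36 \left(-53\right) = 144 \left(-53\right) = -7632$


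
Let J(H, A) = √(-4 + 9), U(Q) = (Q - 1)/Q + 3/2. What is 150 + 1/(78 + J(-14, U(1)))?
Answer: 911928/6079 - √5/6079 ≈ 150.01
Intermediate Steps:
U(Q) = 3/2 + (-1 + Q)/Q (U(Q) = (-1 + Q)/Q + 3*(½) = (-1 + Q)/Q + 3/2 = 3/2 + (-1 + Q)/Q)
J(H, A) = √5
150 + 1/(78 + J(-14, U(1))) = 150 + 1/(78 + √5)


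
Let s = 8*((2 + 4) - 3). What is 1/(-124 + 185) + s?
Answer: 1465/61 ≈ 24.016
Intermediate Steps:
s = 24 (s = 8*(6 - 3) = 8*3 = 24)
1/(-124 + 185) + s = 1/(-124 + 185) + 24 = 1/61 + 24 = 1465/61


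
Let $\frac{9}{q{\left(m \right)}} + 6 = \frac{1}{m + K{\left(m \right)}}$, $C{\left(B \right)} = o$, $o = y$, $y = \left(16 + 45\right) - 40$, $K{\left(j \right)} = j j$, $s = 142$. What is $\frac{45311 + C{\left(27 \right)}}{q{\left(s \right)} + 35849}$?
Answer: $\frac{5523024220}{4367480161} \approx 1.2646$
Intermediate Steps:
$K{\left(j \right)} = j^{2}$
$y = 21$ ($y = 61 - 40 = 21$)
$o = 21$
$C{\left(B \right)} = 21$
$q{\left(m \right)} = \frac{9}{-6 + \frac{1}{m + m^{2}}}$
$\frac{45311 + C{\left(27 \right)}}{q{\left(s \right)} + 35849} = \frac{45311 + 21}{9 \cdot 142 \frac{1}{-1 + 6 \cdot 142 + 6 \cdot 142^{2}} \left(-1 - 142\right) + 35849} = \frac{45332}{9 \cdot 142 \frac{1}{-1 + 852 + 6 \cdot 20164} \left(-1 - 142\right) + 35849} = \frac{45332}{9 \cdot 142 \frac{1}{-1 + 852 + 120984} \left(-143\right) + 35849} = \frac{45332}{9 \cdot 142 \cdot \frac{1}{121835} \left(-143\right) + 35849} = \frac{45332}{- \frac{182754}{121835} + 35849} = \frac{45332}{\frac{4367480161}{121835}} = 45332 \cdot \frac{121835}{4367480161} = \frac{5523024220}{4367480161}$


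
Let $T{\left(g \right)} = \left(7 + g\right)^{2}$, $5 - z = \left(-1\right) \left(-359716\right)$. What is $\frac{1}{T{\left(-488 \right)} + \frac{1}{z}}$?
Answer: $\frac{359711}{83223096670} \approx 4.3222 \cdot 10^{-6}$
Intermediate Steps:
$z = -359711$ ($z = 5 - \left(-1\right) \left(-359716\right) = 5 - 359716 = -359711$)
$\frac{1}{T{\left(-488 \right)} + \frac{1}{z}} = \frac{1}{\left(7 - 488\right)^{2} + \frac{1}{-359711}} = \frac{1}{\left(-481\right)^{2} - \frac{1}{359711}} = \frac{1}{231361 - \frac{1}{359711}} = \frac{1}{\frac{83223096670}{359711}} = \frac{359711}{83223096670}$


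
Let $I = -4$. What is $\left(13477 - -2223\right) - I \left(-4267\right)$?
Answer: $-1368$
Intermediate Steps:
$\left(13477 - -2223\right) - I \left(-4267\right) = \left(13477 - -2223\right) - \left(-4\right) \left(-4267\right) = \left(13477 + 2223\right) - 17068 = 15700 - 17068 = -1368$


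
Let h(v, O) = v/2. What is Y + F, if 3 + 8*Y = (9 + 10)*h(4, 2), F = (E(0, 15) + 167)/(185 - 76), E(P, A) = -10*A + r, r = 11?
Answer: 4039/872 ≈ 4.6319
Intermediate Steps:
E(P, A) = 11 - 10*A (E(P, A) = -10*A + 11 = 11 - 10*A)
h(v, O) = v/2 (h(v, O) = v*(½) = v/2)
F = 28/109 (F = ((11 - 10*15) + 167)/(185 - 76) = ((11 - 150) + 167)/109 = (-139 + 167)*(1/109) = 28*(1/109) = 28/109 ≈ 0.25688)
Y = 35/8 (Y = -3/8 + ((9 + 10)*((½)*4))/8 = -3/8 + (19*2)/8 = -3/8 + (⅛)*38 = -3/8 + 19/4 = 35/8 ≈ 4.3750)
Y + F = 35/8 + 28/109 = 4039/872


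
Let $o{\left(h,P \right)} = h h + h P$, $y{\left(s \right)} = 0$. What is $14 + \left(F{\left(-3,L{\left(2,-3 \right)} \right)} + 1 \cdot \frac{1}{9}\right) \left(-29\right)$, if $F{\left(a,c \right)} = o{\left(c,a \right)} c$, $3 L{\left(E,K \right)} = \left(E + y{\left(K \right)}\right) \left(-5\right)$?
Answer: $\frac{55391}{27} \approx 2051.5$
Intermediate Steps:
$L{\left(E,K \right)} = - \frac{5 E}{3}$ ($L{\left(E,K \right)} = \frac{\left(E + 0\right) \left(-5\right)}{3} = \frac{E \left(-5\right)}{3} = \frac{\left(-5\right) E}{3} = - \frac{5 E}{3}$)
$o{\left(h,P \right)} = h^{2} + P h$
$F{\left(a,c \right)} = c^{2} \left(a + c\right)$ ($F{\left(a,c \right)} = c \left(a + c\right) c = c^{2} \left(a + c\right)$)
$14 + \left(F{\left(-3,L{\left(2,-3 \right)} \right)} + 1 \cdot \frac{1}{9}\right) \left(-29\right) = 14 + \left(\left(\left(- \frac{5}{3}\right) 2\right)^{2} \left(-3 - \frac{10}{3}\right) + 1 \cdot \frac{1}{9}\right) \left(-29\right) = 14 + \left(\left(- \frac{10}{3}\right)^{2} \left(-3 - \frac{10}{3}\right) + 1 \cdot \frac{1}{9}\right) \left(-29\right) = 14 + \left(\frac{100}{9} \left(- \frac{19}{3}\right) + \frac{1}{9}\right) \left(-29\right) = 14 + \left(- \frac{1900}{27} + \frac{1}{9}\right) \left(-29\right) = 14 - - \frac{55013}{27} = 14 + \frac{55013}{27} = \frac{55391}{27}$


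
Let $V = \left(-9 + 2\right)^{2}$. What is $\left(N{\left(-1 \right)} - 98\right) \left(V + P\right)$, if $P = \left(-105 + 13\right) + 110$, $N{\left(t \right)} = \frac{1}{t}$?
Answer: $-6633$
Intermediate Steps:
$P = 18$ ($P = -92 + 110 = 18$)
$V = 49$ ($V = \left(-7\right)^{2} = 49$)
$\left(N{\left(-1 \right)} - 98\right) \left(V + P\right) = \left(\frac{1}{-1} - 98\right) \left(49 + 18\right) = \left(-1 - 98\right) 67 = \left(-99\right) 67 = -6633$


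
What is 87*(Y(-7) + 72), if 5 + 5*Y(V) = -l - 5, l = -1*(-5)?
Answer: 6003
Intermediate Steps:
l = 5
Y(V) = -3 (Y(V) = -1 + (-1*5 - 5)/5 = -1 + (-5 - 5)/5 = -1 + (⅕)*(-10) = -1 - 2 = -3)
87*(Y(-7) + 72) = 87*(-3 + 72) = 87*69 = 6003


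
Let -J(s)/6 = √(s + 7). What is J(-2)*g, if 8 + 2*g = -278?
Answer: 858*√5 ≈ 1918.5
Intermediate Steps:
J(s) = -6*√(7 + s) (J(s) = -6*√(s + 7) = -6*√(7 + s))
g = -143 (g = -4 + (½)*(-278) = -4 - 139 = -143)
J(-2)*g = -6*√(7 - 2)*(-143) = -6*√5*(-143) = 858*√5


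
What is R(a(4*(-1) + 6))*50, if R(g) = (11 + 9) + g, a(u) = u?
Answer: 1100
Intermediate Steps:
R(g) = 20 + g
R(a(4*(-1) + 6))*50 = (20 + (4*(-1) + 6))*50 = (20 + (-4 + 6))*50 = (20 + 2)*50 = 22*50 = 1100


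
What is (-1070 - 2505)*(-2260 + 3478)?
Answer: -4354350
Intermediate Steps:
(-1070 - 2505)*(-2260 + 3478) = -3575*1218 = -4354350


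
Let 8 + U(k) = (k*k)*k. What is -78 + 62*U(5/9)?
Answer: -410696/729 ≈ -563.37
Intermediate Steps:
U(k) = -8 + k³ (U(k) = -8 + (k*k)*k = -8 + k²*k = -8 + k³)
-78 + 62*U(5/9) = -78 + 62*(-8 + (5/9)³) = -78 + 62*(-8 + 125/729) = -78 + 62*(-5707/729) = -78 - 353834/729 = -410696/729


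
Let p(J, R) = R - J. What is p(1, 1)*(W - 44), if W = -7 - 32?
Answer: 0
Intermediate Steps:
W = -39
p(1, 1)*(W - 44) = (1 - 1*1)*(-39 - 44) = (1 - 1)*(-83) = 0*(-83) = 0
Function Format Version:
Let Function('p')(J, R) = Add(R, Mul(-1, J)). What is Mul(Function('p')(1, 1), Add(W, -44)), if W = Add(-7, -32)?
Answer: 0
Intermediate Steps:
W = -39
Mul(Function('p')(1, 1), Add(W, -44)) = Mul(Add(1, Mul(-1, 1)), Add(-39, -44)) = Mul(Add(1, -1), -83) = Mul(0, -83) = 0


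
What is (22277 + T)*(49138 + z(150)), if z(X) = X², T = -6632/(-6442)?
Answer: 5140566149054/3221 ≈ 1.5960e+9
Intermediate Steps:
T = 3316/3221 (T = -6632*(-1/6442) = 3316/3221 ≈ 1.0295)
(22277 + T)*(49138 + z(150)) = (22277 + 3316/3221)*(49138 + 150²) = 71757533*(49138 + 22500)/3221 = (71757533/3221)*71638 = 5140566149054/3221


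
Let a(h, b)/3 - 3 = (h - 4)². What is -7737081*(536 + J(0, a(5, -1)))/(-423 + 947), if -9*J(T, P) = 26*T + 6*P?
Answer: -1021294692/131 ≈ -7.7961e+6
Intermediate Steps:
a(h, b) = 9 + 3*(-4 + h)² (a(h, b) = 9 + 3*(h - 4)² = 9 + 3*(-4 + h)²)
J(T, P) = -26*T/9 - 2*P/3 (J(T, P) = -(26*T + 6*P)/9 = -(6*P + 26*T)/9 = -26*T/9 - 2*P/3)
-7737081*(536 + J(0, a(5, -1)))/(-423 + 947) = -7737081*(536 + (-26/9*0 - 2*(9 + 3*(-4 + 5)²)/3))/(-423 + 947) = -(1036768854/131 - 2579027*(9 + 3*1²)/262) = -(1036768854/131 - 2579027*(9 + 3*1)/262) = -(1036768854/131 - 2579027*(9 + 3)/262) = -7737081/(524/(536 + (0 - ⅔*12))) = -7737081/(524/(536 + (0 - 8))) = -7737081/(524/(536 - 8)) = -7737081/(524/528) = -7737081/(524*(1/528)) = -7737081/131/132 = -7737081*132/131 = -1021294692/131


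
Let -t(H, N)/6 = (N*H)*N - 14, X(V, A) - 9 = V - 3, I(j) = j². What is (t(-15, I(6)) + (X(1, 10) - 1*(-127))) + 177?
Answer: 117035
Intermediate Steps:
X(V, A) = 6 + V (X(V, A) = 9 + (V - 3) = 9 + (-3 + V) = 6 + V)
t(H, N) = 84 - 6*H*N² (t(H, N) = -6*((N*H)*N - 14) = -6*((H*N)*N - 14) = -6*(H*N² - 14) = -6*(-14 + H*N²) = 84 - 6*H*N²)
(t(-15, I(6)) + (X(1, 10) - 1*(-127))) + 177 = ((84 - 6*(-15)*(6²)²) + ((6 + 1) - 1*(-127))) + 177 = ((84 - 6*(-15)*36²) + (7 + 127)) + 177 = ((84 - 6*(-15)*1296) + 134) + 177 = ((84 + 116640) + 134) + 177 = (116724 + 134) + 177 = 116858 + 177 = 117035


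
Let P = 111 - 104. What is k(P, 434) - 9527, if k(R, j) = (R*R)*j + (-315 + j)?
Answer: 11858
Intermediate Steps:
P = 7
k(R, j) = -315 + j + j*R**2 (k(R, j) = R**2*j + (-315 + j) = j*R**2 + (-315 + j) = -315 + j + j*R**2)
k(P, 434) - 9527 = (-315 + 434 + 434*7**2) - 9527 = (-315 + 434 + 434*49) - 9527 = (-315 + 434 + 21266) - 9527 = 21385 - 9527 = 11858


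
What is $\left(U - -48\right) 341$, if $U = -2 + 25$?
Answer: $24211$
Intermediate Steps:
$U = 23$
$\left(U - -48\right) 341 = \left(23 - -48\right) 341 = \left(23 + 48\right) 341 = 71 \cdot 341 = 24211$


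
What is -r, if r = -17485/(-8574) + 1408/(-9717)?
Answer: -17536617/9257062 ≈ -1.8944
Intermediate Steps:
r = 17536617/9257062 (r = -17485*(-1/8574) + 1408*(-1/9717) = 17485/8574 - 1408/9717 = 17536617/9257062 ≈ 1.8944)
-r = -1*17536617/9257062 = -17536617/9257062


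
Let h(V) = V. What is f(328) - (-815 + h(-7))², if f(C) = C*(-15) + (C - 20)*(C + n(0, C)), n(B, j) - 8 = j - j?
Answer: -577116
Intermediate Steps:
n(B, j) = 8 (n(B, j) = 8 + (j - j) = 8 + 0 = 8)
f(C) = -15*C + (-20 + C)*(8 + C) (f(C) = C*(-15) + (C - 20)*(C + 8) = -15*C + (-20 + C)*(8 + C))
f(328) - (-815 + h(-7))² = (-160 + 328² - 27*328) - (-815 - 7)² = (-160 + 107584 - 8856) - 1*(-822)² = 98568 - 1*675684 = 98568 - 675684 = -577116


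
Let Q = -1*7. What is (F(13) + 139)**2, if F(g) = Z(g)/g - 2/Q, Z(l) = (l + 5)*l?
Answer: 1212201/49 ≈ 24739.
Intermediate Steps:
Q = -7
Z(l) = l*(5 + l) (Z(l) = (5 + l)*l = l*(5 + l))
F(g) = 37/7 + g (F(g) = (g*(5 + g))/g - 2/(-7) = (5 + g) - 2*(-1/7) = (5 + g) + 2/7 = 37/7 + g)
(F(13) + 139)**2 = ((37/7 + 13) + 139)**2 = (128/7 + 139)**2 = (1101/7)**2 = 1212201/49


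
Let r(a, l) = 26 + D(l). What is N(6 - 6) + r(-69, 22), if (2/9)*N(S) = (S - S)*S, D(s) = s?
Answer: 48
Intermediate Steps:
r(a, l) = 26 + l
N(S) = 0 (N(S) = 9*((S - S)*S)/2 = 9*(0*S)/2 = (9/2)*0 = 0)
N(6 - 6) + r(-69, 22) = 0 + (26 + 22) = 0 + 48 = 48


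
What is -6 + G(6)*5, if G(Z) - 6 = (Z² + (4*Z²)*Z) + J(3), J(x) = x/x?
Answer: 4529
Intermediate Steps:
J(x) = 1
G(Z) = 7 + Z² + 4*Z³ (G(Z) = 6 + ((Z² + (4*Z²)*Z) + 1) = 6 + ((Z² + 4*Z³) + 1) = 6 + (1 + Z² + 4*Z³) = 7 + Z² + 4*Z³)
-6 + G(6)*5 = -6 + (7 + 6² + 4*6³)*5 = -6 + (7 + 36 + 4*216)*5 = -6 + (7 + 36 + 864)*5 = -6 + 907*5 = -6 + 4535 = 4529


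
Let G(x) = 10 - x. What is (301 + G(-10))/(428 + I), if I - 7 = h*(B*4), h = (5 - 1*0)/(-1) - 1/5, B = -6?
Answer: 535/933 ≈ 0.57342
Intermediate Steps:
h = -26/5 (h = (5 + 0)*(-1) - 1*1/5 = 5*(-1) - 1/5 = -5 - 1/5 = -26/5 ≈ -5.2000)
I = 659/5 (I = 7 - (-156)*4/5 = 7 - 26/5*(-24) = 7 + 624/5 = 659/5 ≈ 131.80)
(301 + G(-10))/(428 + I) = (301 + (10 - 1*(-10)))/(428 + 659/5) = (301 + (10 + 10))/(2799/5) = (301 + 20)*(5/2799) = 321*(5/2799) = 535/933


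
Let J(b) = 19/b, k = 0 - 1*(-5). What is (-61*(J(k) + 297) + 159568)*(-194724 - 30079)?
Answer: -158732499088/5 ≈ -3.1746e+10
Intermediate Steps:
k = 5 (k = 0 + 5 = 5)
(-61*(J(k) + 297) + 159568)*(-194724 - 30079) = (-61*(19/5 + 297) + 159568)*(-194724 - 30079) = (-61*(19*(⅕) + 297) + 159568)*(-224803) = (-61*(19/5 + 297) + 159568)*(-224803) = (-61*1504/5 + 159568)*(-224803) = (-91744/5 + 159568)*(-224803) = (706096/5)*(-224803) = -158732499088/5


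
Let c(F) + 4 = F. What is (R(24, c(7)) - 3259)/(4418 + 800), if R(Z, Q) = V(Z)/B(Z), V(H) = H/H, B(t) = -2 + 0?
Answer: -6519/10436 ≈ -0.62466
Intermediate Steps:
c(F) = -4 + F
B(t) = -2
V(H) = 1
R(Z, Q) = -½ (R(Z, Q) = 1/(-2) = 1*(-½) = -½)
(R(24, c(7)) - 3259)/(4418 + 800) = (-½ - 3259)/(4418 + 800) = -6519/2/5218 = -6519/2*1/5218 = -6519/10436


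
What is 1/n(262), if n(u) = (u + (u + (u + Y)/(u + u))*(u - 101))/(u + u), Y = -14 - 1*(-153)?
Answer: 274576/22305217 ≈ 0.012310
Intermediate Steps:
Y = 139 (Y = -14 + 153 = 139)
n(u) = (u + (-101 + u)*(u + (139 + u)/(2*u)))/(2*u) (n(u) = (u + (u + (u + 139)/(u + u))*(u - 101))/(u + u) = (u + (u + (139 + u)/((2*u)))*(-101 + u))/((2*u)) = (u + (u + (139 + u)*(1/(2*u)))*(-101 + u))*(1/(2*u)) = (u + (u + (139 + u)/(2*u))*(-101 + u))*(1/(2*u)) = (u + (-101 + u)*(u + (139 + u)/(2*u)))*(1/(2*u)) = (u + (-101 + u)*(u + (139 + u)/(2*u)))/(2*u))
1/n(262) = 1/((¼)*(-14039 + 38*262 + 262²*(-199 + 2*262))/262²) = 1/((¼)*(1/68644)*(-14039 + 9956 + 68644*(-199 + 524))) = 1/((¼)*(1/68644)*(-14039 + 9956 + 68644*325)) = 1/((¼)*(1/68644)*(-14039 + 9956 + 22309300)) = 1/((¼)*(1/68644)*22305217) = 1/(22305217/274576) = 274576/22305217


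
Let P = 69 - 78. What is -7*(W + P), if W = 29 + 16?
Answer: -252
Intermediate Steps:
P = -9
W = 45
-7*(W + P) = -7*(45 - 9) = -7*36 = -252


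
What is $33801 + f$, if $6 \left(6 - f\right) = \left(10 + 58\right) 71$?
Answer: $\frac{99007}{3} \approx 33002.0$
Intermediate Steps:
$f = - \frac{2396}{3}$ ($f = 6 - \frac{\left(10 + 58\right) 71}{6} = 6 - \frac{68 \cdot 71}{6} = 6 - \frac{2414}{3} = - \frac{2396}{3} \approx -798.67$)
$33801 + f = 33801 - \frac{2396}{3} = \frac{99007}{3}$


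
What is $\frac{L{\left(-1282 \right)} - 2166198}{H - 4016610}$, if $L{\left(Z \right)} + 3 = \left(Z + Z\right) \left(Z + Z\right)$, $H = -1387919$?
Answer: $- \frac{4407895}{5404529} \approx -0.81559$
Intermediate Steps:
$L{\left(Z \right)} = -3 + 4 Z^{2}$ ($L{\left(Z \right)} = -3 + \left(Z + Z\right) \left(Z + Z\right) = -3 + 2 Z 2 Z = -3 + 4 Z^{2}$)
$\frac{L{\left(-1282 \right)} - 2166198}{H - 4016610} = \frac{\left(-3 + 4 \left(-1282\right)^{2}\right) - 2166198}{-1387919 - 4016610} = \frac{\left(-3 + 4 \cdot 1643524\right) - 2166198}{-5404529} = \left(\left(-3 + 6574096\right) - 2166198\right) \left(- \frac{1}{5404529}\right) = \left(6574093 - 2166198\right) \left(- \frac{1}{5404529}\right) = 4407895 \left(- \frac{1}{5404529}\right) = - \frac{4407895}{5404529}$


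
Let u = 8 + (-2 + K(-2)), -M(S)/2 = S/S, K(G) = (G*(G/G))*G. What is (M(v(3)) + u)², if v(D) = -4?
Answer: 64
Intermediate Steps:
K(G) = G² (K(G) = (G*1)*G = G*G = G²)
M(S) = -2 (M(S) = -2*S/S = -2*1 = -2)
u = 10 (u = 8 + (-2 + (-2)²) = 8 + (-2 + 4) = 8 + 2 = 10)
(M(v(3)) + u)² = (-2 + 10)² = 8² = 64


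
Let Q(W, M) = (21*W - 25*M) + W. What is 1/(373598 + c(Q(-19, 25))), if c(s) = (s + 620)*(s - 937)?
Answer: 1/1211138 ≈ 8.2567e-7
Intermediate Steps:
Q(W, M) = -25*M + 22*W (Q(W, M) = (-25*M + 21*W) + W = -25*M + 22*W)
c(s) = (-937 + s)*(620 + s) (c(s) = (620 + s)*(-937 + s) = (-937 + s)*(620 + s))
1/(373598 + c(Q(-19, 25))) = 1/(373598 + (-580940 + (-25*25 + 22*(-19))**2 - 317*(-25*25 + 22*(-19)))) = 1/(373598 + (-580940 + (-625 - 418)**2 - 317*(-625 - 418))) = 1/(373598 + (-580940 + (-1043)**2 - 317*(-1043))) = 1/(373598 + (-580940 + 1087849 + 330631)) = 1/(373598 + 837540) = 1/1211138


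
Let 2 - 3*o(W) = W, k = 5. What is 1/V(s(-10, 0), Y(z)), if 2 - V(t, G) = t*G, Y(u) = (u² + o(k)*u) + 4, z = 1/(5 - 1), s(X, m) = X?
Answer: 8/321 ≈ 0.024922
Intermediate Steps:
o(W) = ⅔ - W/3
z = ¼ (z = 1/4 = ¼ ≈ 0.25000)
Y(u) = 4 + u² - u (Y(u) = (u² + (⅔ - ⅓*5)*u) + 4 = (u² + (⅔ - 5/3)*u) + 4 = (u² - u) + 4 = 4 + u² - u)
V(t, G) = 2 - G*t (V(t, G) = 2 - t*G = 2 - G*t)
1/V(s(-10, 0), Y(z)) = 1/(2 - 1*(4 + (¼)² - 1*¼)*(-10)) = 1/(2 - 1*(4 + 1/16 - ¼)*(-10)) = 1/(2 - 1*61/16*(-10)) = 1/(2 + 305/8) = 1/(321/8) = 8/321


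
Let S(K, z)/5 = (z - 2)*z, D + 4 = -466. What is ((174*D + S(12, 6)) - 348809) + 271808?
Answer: -158661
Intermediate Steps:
D = -470 (D = -4 - 466 = -470)
S(K, z) = 5*z*(-2 + z) (S(K, z) = 5*((z - 2)*z) = 5*((-2 + z)*z) = 5*(z*(-2 + z)) = 5*z*(-2 + z))
((174*D + S(12, 6)) - 348809) + 271808 = ((174*(-470) + 5*6*(-2 + 6)) - 348809) + 271808 = ((-81780 + 5*6*4) - 348809) + 271808 = ((-81780 + 120) - 348809) + 271808 = (-81660 - 348809) + 271808 = -430469 + 271808 = -158661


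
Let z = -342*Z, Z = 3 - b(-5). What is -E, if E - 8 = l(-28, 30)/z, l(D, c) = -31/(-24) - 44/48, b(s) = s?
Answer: -58367/7296 ≈ -7.9999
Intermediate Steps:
l(D, c) = 3/8 (l(D, c) = -31*(-1/24) - 44*1/48 = 31/24 - 11/12 = 3/8)
Z = 8 (Z = 3 - 1*(-5) = 3 + 5 = 8)
z = -2736 (z = -342*8 = -2736)
E = 58367/7296 (E = 8 + (3/8)/(-2736) = 8 + (3/8)*(-1/2736) = 8 - 1/7296 = 58367/7296 ≈ 7.9999)
-E = -1*58367/7296 = -58367/7296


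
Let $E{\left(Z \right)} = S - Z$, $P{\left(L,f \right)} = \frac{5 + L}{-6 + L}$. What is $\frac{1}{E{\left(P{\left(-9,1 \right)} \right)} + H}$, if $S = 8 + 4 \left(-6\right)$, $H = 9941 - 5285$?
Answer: $\frac{15}{69596} \approx 0.00021553$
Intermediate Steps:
$H = 4656$
$S = -16$ ($S = 8 - 24 = -16$)
$P{\left(L,f \right)} = \frac{5 + L}{-6 + L}$
$E{\left(Z \right)} = -16 - Z$
$\frac{1}{E{\left(P{\left(-9,1 \right)} \right)} + H} = \frac{1}{\left(-16 - \frac{5 - 9}{-6 - 9}\right) + 4656} = \frac{1}{\left(-16 - \frac{1}{-15} \left(-4\right)\right) + 4656} = \frac{1}{\left(-16 - \left(- \frac{1}{15}\right) \left(-4\right)\right) + 4656} = \frac{1}{\left(-16 - \frac{4}{15}\right) + 4656} = \frac{1}{- \frac{244}{15} + 4656} = \frac{1}{\frac{69596}{15}} = \frac{15}{69596}$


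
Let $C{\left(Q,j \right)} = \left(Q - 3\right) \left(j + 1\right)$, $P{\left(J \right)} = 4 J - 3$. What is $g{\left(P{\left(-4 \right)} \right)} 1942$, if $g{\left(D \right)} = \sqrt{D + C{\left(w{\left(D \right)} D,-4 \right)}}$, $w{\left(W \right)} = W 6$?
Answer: $3884 i \sqrt{1627} \approx 1.5667 \cdot 10^{5} i$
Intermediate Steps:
$w{\left(W \right)} = 6 W$
$P{\left(J \right)} = -3 + 4 J$
$C{\left(Q,j \right)} = \left(1 + j\right) \left(-3 + Q\right)$ ($C{\left(Q,j \right)} = \left(-3 + Q\right) \left(1 + j\right) = \left(1 + j\right) \left(-3 + Q\right)$)
$g{\left(D \right)} = \sqrt{9 + D - 18 D^{2}}$ ($g{\left(D \right)} = \sqrt{D + \left(-3 + 6 D D - -12 + 6 D D \left(-4\right)\right)} = \sqrt{D + \left(-3 + 6 D^{2} + 12 + 6 D^{2} \left(-4\right)\right)} = \sqrt{D + \left(-3 + 6 D^{2} + 12 - 24 D^{2}\right)} = \sqrt{D - \left(-9 + 18 D^{2}\right)} = \sqrt{9 + D - 18 D^{2}}$)
$g{\left(P{\left(-4 \right)} \right)} 1942 = \sqrt{9 + \left(-3 + 4 \left(-4\right)\right) - 18 \left(-3 + 4 \left(-4\right)\right)^{2}} \cdot 1942 = \sqrt{9 - 19 - 18 \left(-3 - 16\right)^{2}} \cdot 1942 = \sqrt{9 - 19 - 18 \left(-19\right)^{2}} \cdot 1942 = \sqrt{9 - 19 - 6498} \cdot 1942 = \sqrt{-6508} \cdot 1942 = 2 i \sqrt{1627} \cdot 1942 = 3884 i \sqrt{1627}$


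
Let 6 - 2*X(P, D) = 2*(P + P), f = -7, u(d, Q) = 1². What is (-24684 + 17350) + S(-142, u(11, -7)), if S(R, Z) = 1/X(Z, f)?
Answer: -7333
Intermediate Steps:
u(d, Q) = 1
X(P, D) = 3 - 2*P (X(P, D) = 3 - (P + P) = 3 - 2*P)
S(R, Z) = 1/(3 - 2*Z)
(-24684 + 17350) + S(-142, u(11, -7)) = (-24684 + 17350) - 1/(-3 + 2*1) = -7334 - 1/(-3 + 2) = -7334 - 1/(-1) = -7334 - 1*(-1) = -7334 + 1 = -7333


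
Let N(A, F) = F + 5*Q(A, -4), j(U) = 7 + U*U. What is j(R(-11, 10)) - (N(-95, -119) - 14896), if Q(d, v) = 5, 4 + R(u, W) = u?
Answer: 15222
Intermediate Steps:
R(u, W) = -4 + u
j(U) = 7 + U**2
N(A, F) = 25 + F (N(A, F) = F + 5*5 = F + 25 = 25 + F)
j(R(-11, 10)) - (N(-95, -119) - 14896) = (7 + (-4 - 11)**2) - ((25 - 119) - 14896) = (7 + (-15)**2) - (-94 - 14896) = (7 + 225) - 1*(-14990) = 232 + 14990 = 15222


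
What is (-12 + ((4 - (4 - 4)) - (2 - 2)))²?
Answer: 64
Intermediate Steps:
(-12 + ((4 - (4 - 4)) - (2 - 2)))² = (-12 + ((4 - 1*0) - 1*0))² = (-12 + ((4 + 0) + 0))² = (-12 + (4 + 0))² = (-12 + 4)² = (-8)² = 64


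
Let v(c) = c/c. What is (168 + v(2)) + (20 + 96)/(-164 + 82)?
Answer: 6871/41 ≈ 167.59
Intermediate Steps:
v(c) = 1
(168 + v(2)) + (20 + 96)/(-164 + 82) = (168 + 1) + (20 + 96)/(-164 + 82) = 169 + 116/(-82) = 169 + 116*(-1/82) = 169 - 58/41 = 6871/41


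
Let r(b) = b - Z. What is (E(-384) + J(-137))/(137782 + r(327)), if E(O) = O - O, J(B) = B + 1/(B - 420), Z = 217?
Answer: -38155/38402922 ≈ -0.00099354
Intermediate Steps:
J(B) = B + 1/(-420 + B)
r(b) = -217 + b (r(b) = b - 1*217 = b - 217 = -217 + b)
E(O) = 0
(E(-384) + J(-137))/(137782 + r(327)) = (0 + (1 + (-137)² - 420*(-137))/(-420 - 137))/(137782 + (-217 + 327)) = (0 + (1 + 18769 + 57540)/(-557))/(137782 + 110) = (0 - 1/557*76310)/137892 = (0 - 76310/557)*(1/137892) = -76310/557*1/137892 = -38155/38402922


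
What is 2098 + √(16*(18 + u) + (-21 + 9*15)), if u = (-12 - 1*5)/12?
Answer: 2098 + √3414/3 ≈ 2117.5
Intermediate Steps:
u = -17/12 (u = (-12 - 5)*(1/12) = -17*1/12 = -17/12 ≈ -1.4167)
2098 + √(16*(18 + u) + (-21 + 9*15)) = 2098 + √(16*(18 - 17/12) + (-21 + 9*15)) = 2098 + √(16*(199/12) + (-21 + 135)) = 2098 + √(796/3 + 114) = 2098 + √(1138/3) = 2098 + √3414/3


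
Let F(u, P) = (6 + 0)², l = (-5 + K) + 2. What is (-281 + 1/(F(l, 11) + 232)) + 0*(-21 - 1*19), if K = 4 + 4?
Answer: -75307/268 ≈ -281.00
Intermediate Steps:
K = 8
l = 5 (l = (-5 + 8) + 2 = 3 + 2 = 5)
F(u, P) = 36 (F(u, P) = 6² = 36)
(-281 + 1/(F(l, 11) + 232)) + 0*(-21 - 1*19) = (-281 + 1/(36 + 232)) + 0*(-21 - 1*19) = (-281 + 1/268) + 0*(-21 - 19) = (-281 + 1/268) + 0*(-40) = -75307/268 + 0 = -75307/268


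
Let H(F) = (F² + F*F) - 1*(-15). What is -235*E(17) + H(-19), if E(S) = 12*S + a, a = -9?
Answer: -45088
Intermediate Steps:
E(S) = -9 + 12*S (E(S) = 12*S - 9 = -9 + 12*S)
H(F) = 15 + 2*F² (H(F) = (F² + F²) + 15 = 2*F² + 15 = 15 + 2*F²)
-235*E(17) + H(-19) = -235*(-9 + 12*17) + (15 + 2*(-19)²) = -235*(-9 + 204) + (15 + 2*361) = -235*195 + (15 + 722) = -45825 + 737 = -45088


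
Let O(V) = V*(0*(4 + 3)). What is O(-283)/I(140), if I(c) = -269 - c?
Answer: 0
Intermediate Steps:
O(V) = 0 (O(V) = V*(0*7) = V*0 = 0)
O(-283)/I(140) = 0/(-269 - 1*140) = 0/(-269 - 140) = 0/(-409) = 0*(-1/409) = 0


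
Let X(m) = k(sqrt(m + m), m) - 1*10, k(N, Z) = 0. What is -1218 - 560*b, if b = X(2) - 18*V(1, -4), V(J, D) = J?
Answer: 14462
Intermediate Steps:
X(m) = -10 (X(m) = 0 - 1*10 = 0 - 10 = -10)
b = -28 (b = -10 - 18 = -28)
-1218 - 560*b = -1218 - 560*(-28) = -1218 + 15680 = 14462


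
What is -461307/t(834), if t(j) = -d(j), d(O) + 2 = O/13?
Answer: 5996991/808 ≈ 7422.0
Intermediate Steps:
d(O) = -2 + O/13
t(j) = 2 - j/13 (t(j) = -(-2 + j/13) = 2 - j/13)
-461307/t(834) = -461307/(2 - 1/13*834) = -461307/(2 - 834/13) = -461307/(-808/13) = -461307*(-13/808) = 5996991/808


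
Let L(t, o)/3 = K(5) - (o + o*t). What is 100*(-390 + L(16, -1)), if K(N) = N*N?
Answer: -26400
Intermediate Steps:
K(N) = N**2
L(t, o) = 75 - 3*o - 3*o*t (L(t, o) = 3*(5**2 - (o + o*t)) = 3*(25 + (-o - o*t)) = 3*(25 - o - o*t) = 75 - 3*o - 3*o*t)
100*(-390 + L(16, -1)) = 100*(-390 + (75 - 3*(-1) - 3*(-1)*16)) = 100*(-390 + (75 + 3 + 48)) = 100*(-390 + 126) = 100*(-264) = -26400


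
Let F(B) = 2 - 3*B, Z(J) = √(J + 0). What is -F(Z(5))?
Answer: -2 + 3*√5 ≈ 4.7082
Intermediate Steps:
Z(J) = √J
-F(Z(5)) = -(2 - 3*√5) = -2 + 3*√5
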